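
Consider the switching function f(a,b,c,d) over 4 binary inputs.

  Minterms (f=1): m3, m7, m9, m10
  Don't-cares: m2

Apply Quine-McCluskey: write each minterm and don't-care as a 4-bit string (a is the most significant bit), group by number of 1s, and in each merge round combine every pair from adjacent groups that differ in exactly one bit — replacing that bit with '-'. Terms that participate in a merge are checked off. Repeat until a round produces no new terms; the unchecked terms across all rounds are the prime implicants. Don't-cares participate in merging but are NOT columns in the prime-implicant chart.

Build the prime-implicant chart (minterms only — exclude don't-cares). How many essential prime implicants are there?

3

Round 0: 0010✓ 0011✓ 0111✓ 1001 1010✓
Round 1: -010 0-11 001-
PIs = {-010, 0-11, 001-, 1001}
Coverage chart:
  m3: 0-11,001-
  m7: 0-11 ←essential
  m9: 1001 ←essential
  m10: -010 ←essential
Essential: -010, 0-11, 1001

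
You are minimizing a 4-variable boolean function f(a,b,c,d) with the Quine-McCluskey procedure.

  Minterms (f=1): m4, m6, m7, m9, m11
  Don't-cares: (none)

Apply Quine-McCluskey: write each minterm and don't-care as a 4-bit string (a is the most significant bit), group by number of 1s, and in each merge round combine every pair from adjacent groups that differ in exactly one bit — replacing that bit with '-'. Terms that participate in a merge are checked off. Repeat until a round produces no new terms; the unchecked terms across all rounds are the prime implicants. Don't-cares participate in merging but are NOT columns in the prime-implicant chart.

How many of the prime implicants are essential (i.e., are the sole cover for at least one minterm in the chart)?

3

Round 0: 0100✓ 0110✓ 0111✓ 1001✓ 1011✓
Round 1: 01-0 011- 10-1
PIs = {01-0, 011-, 10-1}
Coverage chart:
  m4: 01-0 ←essential
  m6: 01-0,011-
  m7: 011- ←essential
  m9: 10-1 ←essential
  m11: 10-1 ←essential
Essential: 01-0, 011-, 10-1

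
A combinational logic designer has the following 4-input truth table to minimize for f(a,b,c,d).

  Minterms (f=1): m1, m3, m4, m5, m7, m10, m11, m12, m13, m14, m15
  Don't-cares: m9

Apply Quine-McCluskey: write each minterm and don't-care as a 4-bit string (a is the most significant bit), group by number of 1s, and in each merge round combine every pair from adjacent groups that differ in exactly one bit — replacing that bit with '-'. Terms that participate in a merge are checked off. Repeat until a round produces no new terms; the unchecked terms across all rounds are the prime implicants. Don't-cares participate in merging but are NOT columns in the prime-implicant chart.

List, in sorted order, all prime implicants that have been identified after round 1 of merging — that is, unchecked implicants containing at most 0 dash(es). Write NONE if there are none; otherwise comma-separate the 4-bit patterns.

Round 0: 0001✓ 0011✓ 0100✓ 0101✓ 0111✓ 1001✓ 1010✓ 1011✓ 1100✓ 1101✓ 1110✓ 1111✓
Round 1: -001✓ -011✓ -100✓ -101✓ -111✓ 0-01✓ 0-11✓ 00-1✓ 01-1✓ 010-✓ 1-01✓ 1-10✓ 1-11✓ 10-1✓ 101-✓ 11-0✓ 11-1✓ 110-✓ 111-✓
Round 2: --01✓ --11✓ -0-1✓ -1-1✓ -10- 0--1✓ 1--1✓ 1-1- 11--
Round 3: ---1
PIs = {---1, -10-, 1-1-, 11--}

NONE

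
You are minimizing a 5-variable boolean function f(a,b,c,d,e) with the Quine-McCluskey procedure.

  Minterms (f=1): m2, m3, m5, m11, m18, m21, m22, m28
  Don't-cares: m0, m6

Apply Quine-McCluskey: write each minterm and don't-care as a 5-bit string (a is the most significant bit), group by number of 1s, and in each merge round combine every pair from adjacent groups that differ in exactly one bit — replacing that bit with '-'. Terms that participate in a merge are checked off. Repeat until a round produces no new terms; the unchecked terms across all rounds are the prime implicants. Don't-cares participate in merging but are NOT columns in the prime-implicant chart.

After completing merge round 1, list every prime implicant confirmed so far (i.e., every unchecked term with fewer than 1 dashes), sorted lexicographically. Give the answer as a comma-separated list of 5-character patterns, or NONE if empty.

11100

[col 0] 00000*, 00010*, 00011*, 00101*, 00110*, 01011*, 10010*, 10101*, 10110*, 11100
[col 1] -0010*, -0101, -0110*, 0-011, 00-10*, 000-0, 0001-, 10-10*
[col 2] -0-10
Prime implicants: -0-10, -0101, 0-011, 000-0, 0001-, 11100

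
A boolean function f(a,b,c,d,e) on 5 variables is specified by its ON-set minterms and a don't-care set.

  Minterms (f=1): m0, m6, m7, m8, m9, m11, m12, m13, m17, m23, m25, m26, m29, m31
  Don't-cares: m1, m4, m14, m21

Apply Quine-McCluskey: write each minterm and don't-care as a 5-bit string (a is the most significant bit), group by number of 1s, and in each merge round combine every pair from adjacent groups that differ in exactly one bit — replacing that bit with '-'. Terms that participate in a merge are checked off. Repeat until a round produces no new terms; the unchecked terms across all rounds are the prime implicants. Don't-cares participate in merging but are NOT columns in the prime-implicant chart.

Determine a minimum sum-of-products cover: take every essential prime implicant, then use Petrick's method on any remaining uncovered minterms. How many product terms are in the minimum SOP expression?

size-2^0 implicants → 00000(✓)  00001(✓)  00100(✓)  00110(✓)  00111(✓)  01000(✓)  01001(✓)  01011(✓)  01100(✓)  01101(✓)  01110(✓)  10001(✓)  10101(✓)  10111(✓)  11001(✓)  11010  11101(✓)  11111(✓)
size-2^1 implicants → -0001(✓)  -0111  -1001(✓)  -1101(✓)  0-000(✓)  0-001(✓)  0-100(✓)  0-110(✓)  00-00(✓)  0000-(✓)  001-0(✓)  0011-  01-00(✓)  01-01(✓)  010-1  0100-(✓)  011-0(✓)  0110-(✓)  1-001(✓)  1-101(✓)  1-111(✓)  10-01(✓)  101-1(✓)  11-01(✓)  111-1(✓)
size-2^2 implicants → --001  -1-01  0--00  0-00-  0-1-0  01-0-  1--01  1-1-1
Unchecked terms (primes): --001, -0111, -1-01, 0--00, 0-00-, 0-1-0, 0011-, 01-0-, 010-1, 1--01, 1-1-1, 11010
Minterm coverage:
  m0 ⊆ 0--00,0-00-
  m6 ⊆ 0-1-0,0011-
  m7 ⊆ -0111,0011-
  m8 ⊆ 0--00,0-00-,01-0-
  m9 ⊆ --001,-1-01,0-00-,01-0-,010-1
  m11 ⊆ 010-1 [E]
  m12 ⊆ 0--00,0-1-0,01-0-
  m13 ⊆ -1-01,01-0-
  m17 ⊆ --001,1--01
  m23 ⊆ -0111,1-1-1
  m25 ⊆ --001,-1-01,1--01
  m26 ⊆ 11010 [E]
  m29 ⊆ -1-01,1--01,1-1-1
  m31 ⊆ 1-1-1 [E]
E = {010-1, 1-1-1, 11010}
Petrick residual → --001, -1-01, 0--00, 0011-
Cover = c'd'e + bd'e + a'd'e' + a'b'cd + a'bc'e + ace + abc'de'  |cover|=7

7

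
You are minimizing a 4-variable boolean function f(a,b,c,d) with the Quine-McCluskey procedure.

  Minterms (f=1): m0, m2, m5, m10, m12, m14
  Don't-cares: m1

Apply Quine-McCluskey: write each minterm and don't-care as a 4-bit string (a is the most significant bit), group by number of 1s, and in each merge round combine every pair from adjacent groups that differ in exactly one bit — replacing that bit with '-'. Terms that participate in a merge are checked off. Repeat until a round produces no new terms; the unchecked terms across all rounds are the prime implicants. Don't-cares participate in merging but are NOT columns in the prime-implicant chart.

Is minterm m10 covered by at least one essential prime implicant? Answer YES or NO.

NO

size-2^0 implicants → 0000(✓)  0001(✓)  0010(✓)  0101(✓)  1010(✓)  1100(✓)  1110(✓)
size-2^1 implicants → -010  0-01  00-0  000-  1-10  11-0
Unchecked terms (primes): -010, 0-01, 00-0, 000-, 1-10, 11-0
Minterm coverage:
  m0 ⊆ 00-0,000-
  m2 ⊆ -010,00-0
  m5 ⊆ 0-01 [E]
  m10 ⊆ -010,1-10
  m12 ⊆ 11-0 [E]
  m14 ⊆ 1-10,11-0
E = {0-01, 11-0}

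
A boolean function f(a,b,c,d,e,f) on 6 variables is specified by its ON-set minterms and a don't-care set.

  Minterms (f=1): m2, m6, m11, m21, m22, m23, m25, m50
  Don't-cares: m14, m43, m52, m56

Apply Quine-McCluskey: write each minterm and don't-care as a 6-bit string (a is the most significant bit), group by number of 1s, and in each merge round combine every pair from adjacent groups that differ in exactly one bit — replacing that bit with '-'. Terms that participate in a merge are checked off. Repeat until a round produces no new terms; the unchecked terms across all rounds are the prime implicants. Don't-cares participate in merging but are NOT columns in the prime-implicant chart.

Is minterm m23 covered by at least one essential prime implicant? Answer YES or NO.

YES

Round 0: 000010✓ 000110✓ 001011✓ 001110✓ 010101✓ 010110✓ 010111✓ 011001 101011✓ 110010 110100 111000
Round 1: -01011 0-0110 00-110 000-10 0101-1 01011-
PIs = {-01011, 0-0110, 00-110, 000-10, 0101-1, 01011-, 011001, 110010, 110100, 111000}
Coverage chart:
  m2: 000-10 ←essential
  m6: 0-0110,00-110,000-10
  m11: -01011 ←essential
  m21: 0101-1 ←essential
  m22: 0-0110,01011-
  m23: 0101-1,01011-
  m25: 011001 ←essential
  m50: 110010 ←essential
Essential: -01011, 000-10, 0101-1, 011001, 110010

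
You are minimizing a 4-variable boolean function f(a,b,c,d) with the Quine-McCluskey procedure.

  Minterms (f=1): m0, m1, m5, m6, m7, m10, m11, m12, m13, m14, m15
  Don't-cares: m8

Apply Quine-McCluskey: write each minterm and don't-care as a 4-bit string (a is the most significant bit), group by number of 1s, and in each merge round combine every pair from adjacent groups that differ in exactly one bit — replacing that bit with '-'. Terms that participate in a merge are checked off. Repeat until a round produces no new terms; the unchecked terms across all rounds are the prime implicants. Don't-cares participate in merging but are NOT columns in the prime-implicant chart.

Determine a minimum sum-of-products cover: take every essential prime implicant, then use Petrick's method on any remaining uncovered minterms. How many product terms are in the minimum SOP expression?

5

[col 0] 0000*, 0001*, 0101*, 0110*, 0111*, 1000*, 1010*, 1011*, 1100*, 1101*, 1110*, 1111*
[col 1] -000, -101*, -110*, -111*, 0-01, 000-, 01-1*, 011-*, 1-00*, 1-10*, 1-11*, 10-0*, 101-*, 11-0*, 11-1*, 110-*, 111-*
[col 2] -1-1, -11-, 1--0, 1-1-, 11--
Prime implicants: -000, -1-1, -11-, 0-01, 000-, 1--0, 1-1-, 11--
PI chart (minterm → PIs covering it):
  0 | -000,000-
  1 | 0-01,000-
  5 | -1-1,0-01
  6 | -11-  (sole → essential)
  7 | -1-1,-11-
  10 | 1--0,1-1-
  11 | 1-1-  (sole → essential)
  12 | 1--0,11--
  13 | -1-1,11--
  14 | -11-,1--0,1-1-,11--
  15 | -1-1,-11-,1-1-,11--
Essential prime implicants: -11-, 1-1-
Petrick residual → -000, 0-01, 11--
Minimum SOP uses 5 PIs: b'c'd' + bc + a'c'd + ac + ab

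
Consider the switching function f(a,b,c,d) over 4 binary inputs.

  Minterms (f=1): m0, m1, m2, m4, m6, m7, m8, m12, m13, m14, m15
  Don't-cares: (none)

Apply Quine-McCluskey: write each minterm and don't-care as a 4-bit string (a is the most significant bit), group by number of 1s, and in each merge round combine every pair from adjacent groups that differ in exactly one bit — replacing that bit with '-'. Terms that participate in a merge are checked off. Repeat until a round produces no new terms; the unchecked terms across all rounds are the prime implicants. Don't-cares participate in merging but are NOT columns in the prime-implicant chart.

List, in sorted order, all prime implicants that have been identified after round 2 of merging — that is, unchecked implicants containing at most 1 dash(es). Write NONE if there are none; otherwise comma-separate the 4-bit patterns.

000-

Round 0: 0000✓ 0001✓ 0010✓ 0100✓ 0110✓ 0111✓ 1000✓ 1100✓ 1101✓ 1110✓ 1111✓
Round 1: -000✓ -100✓ -110✓ -111✓ 0-00✓ 0-10✓ 00-0✓ 000- 01-0✓ 011-✓ 1-00✓ 11-0✓ 11-1✓ 110-✓ 111-✓
Round 2: --00 -1-0 -11- 0--0 11--
PIs = {--00, -1-0, -11-, 0--0, 000-, 11--}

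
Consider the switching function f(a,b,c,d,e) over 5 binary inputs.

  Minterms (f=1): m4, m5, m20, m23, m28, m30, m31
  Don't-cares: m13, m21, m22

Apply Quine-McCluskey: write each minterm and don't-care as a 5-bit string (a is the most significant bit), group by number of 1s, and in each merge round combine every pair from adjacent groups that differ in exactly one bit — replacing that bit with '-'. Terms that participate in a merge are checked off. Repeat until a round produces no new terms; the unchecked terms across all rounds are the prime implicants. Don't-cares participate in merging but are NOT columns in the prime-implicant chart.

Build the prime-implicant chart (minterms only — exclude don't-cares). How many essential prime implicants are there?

3

size-2^0 implicants → 00100(✓)  00101(✓)  01101(✓)  10100(✓)  10101(✓)  10110(✓)  10111(✓)  11100(✓)  11110(✓)  11111(✓)
size-2^1 implicants → -0100(✓)  -0101(✓)  0-101  0010-(✓)  1-100(✓)  1-110(✓)  1-111(✓)  101-0(✓)  101-1(✓)  1010-(✓)  1011-(✓)  111-0(✓)  1111-(✓)
size-2^2 implicants → -010-  1-1-0  1-11-  101--
Unchecked terms (primes): -010-, 0-101, 1-1-0, 1-11-, 101--
Minterm coverage:
  m4 ⊆ -010- [E]
  m5 ⊆ -010-,0-101
  m20 ⊆ -010-,1-1-0,101--
  m23 ⊆ 1-11-,101--
  m28 ⊆ 1-1-0 [E]
  m30 ⊆ 1-1-0,1-11-
  m31 ⊆ 1-11- [E]
E = {-010-, 1-1-0, 1-11-}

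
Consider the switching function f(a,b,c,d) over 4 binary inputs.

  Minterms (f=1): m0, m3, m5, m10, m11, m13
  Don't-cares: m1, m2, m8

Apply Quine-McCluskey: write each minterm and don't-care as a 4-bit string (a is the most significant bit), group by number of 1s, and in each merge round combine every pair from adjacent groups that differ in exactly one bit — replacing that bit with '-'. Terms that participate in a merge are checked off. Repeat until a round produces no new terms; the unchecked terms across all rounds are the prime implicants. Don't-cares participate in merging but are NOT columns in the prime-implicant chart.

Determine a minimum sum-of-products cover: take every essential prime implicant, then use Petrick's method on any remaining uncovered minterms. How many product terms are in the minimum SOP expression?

3

Round 0: 0000✓ 0001✓ 0010✓ 0011✓ 0101✓ 1000✓ 1010✓ 1011✓ 1101✓
Round 1: -000✓ -010✓ -011✓ -101 0-01 00-0✓ 00-1✓ 000-✓ 001-✓ 10-0✓ 101-✓
Round 2: -0-0 -01- 00--
PIs = {-0-0, -01-, -101, 0-01, 00--}
Coverage chart:
  m0: -0-0,00--
  m3: -01-,00--
  m5: -101,0-01
  m10: -0-0,-01-
  m11: -01- ←essential
  m13: -101 ←essential
Essential: -01-, -101
Petrick residual → -0-0
Min cover (3 terms): b'd' + b'c + bc'd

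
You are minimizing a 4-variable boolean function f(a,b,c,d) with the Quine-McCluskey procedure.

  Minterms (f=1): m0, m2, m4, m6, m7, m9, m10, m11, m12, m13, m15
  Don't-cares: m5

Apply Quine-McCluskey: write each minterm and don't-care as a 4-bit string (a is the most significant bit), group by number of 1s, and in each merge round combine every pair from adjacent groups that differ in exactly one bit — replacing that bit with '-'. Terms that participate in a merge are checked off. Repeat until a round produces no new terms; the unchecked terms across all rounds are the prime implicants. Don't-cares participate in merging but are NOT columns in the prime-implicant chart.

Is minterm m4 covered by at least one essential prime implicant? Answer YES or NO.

Round 0: 0000✓ 0010✓ 0100✓ 0101✓ 0110✓ 0111✓ 1001✓ 1010✓ 1011✓ 1100✓ 1101✓ 1111✓
Round 1: -010 -100✓ -101✓ -111✓ 0-00✓ 0-10✓ 00-0✓ 01-0✓ 01-1✓ 010-✓ 011-✓ 1-01✓ 1-11✓ 10-1✓ 101- 11-1✓ 110-✓
Round 2: -1-1 -10- 0--0 01-- 1--1
PIs = {-010, -1-1, -10-, 0--0, 01--, 1--1, 101-}
Coverage chart:
  m0: 0--0 ←essential
  m2: -010,0--0
  m4: -10-,0--0,01--
  m6: 0--0,01--
  m7: -1-1,01--
  m9: 1--1 ←essential
  m10: -010,101-
  m11: 1--1,101-
  m12: -10- ←essential
  m13: -1-1,-10-,1--1
  m15: -1-1,1--1
Essential: -10-, 0--0, 1--1

YES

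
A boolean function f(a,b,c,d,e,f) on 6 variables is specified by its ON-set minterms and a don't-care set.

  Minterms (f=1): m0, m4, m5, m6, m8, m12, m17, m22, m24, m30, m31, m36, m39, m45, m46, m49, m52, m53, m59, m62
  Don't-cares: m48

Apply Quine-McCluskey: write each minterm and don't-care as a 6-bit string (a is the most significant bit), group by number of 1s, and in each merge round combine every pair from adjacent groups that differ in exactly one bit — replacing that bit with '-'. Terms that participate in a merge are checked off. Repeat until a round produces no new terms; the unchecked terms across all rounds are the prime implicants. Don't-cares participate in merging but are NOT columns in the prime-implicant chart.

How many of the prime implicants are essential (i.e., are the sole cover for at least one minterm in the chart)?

10

[col 0] 000000*, 000100*, 000101*, 000110*, 001000*, 001100*, 010001*, 010110*, 011000*, 011110*, 011111*, 100100*, 100111, 101101, 101110*, 110000*, 110001*, 110100*, 110101*, 111011, 111110*
[col 1] -00100, -10001, -11110, 0-0110, 0-1000, 00-000*, 00-100*, 000-00*, 0001-0, 00010-, 001-00*, 01-110, 01111-, 1-0100, 1-1110, 110-00*, 110-01*, 11000-*, 11010-*
[col 2] 00--00, 110-0-
Prime implicants: -00100, -10001, -11110, 0-0110, 0-1000, 00--00, 0001-0, 00010-, 01-110, 01111-, 1-0100, 1-1110, 100111, 101101, 110-0-, 111011
PI chart (minterm → PIs covering it):
  0 | 00--00  (sole → essential)
  4 | -00100,00--00,0001-0,00010-
  5 | 00010-  (sole → essential)
  6 | 0-0110,0001-0
  8 | 0-1000,00--00
  12 | 00--00  (sole → essential)
  17 | -10001  (sole → essential)
  22 | 0-0110,01-110
  24 | 0-1000  (sole → essential)
  30 | -11110,01-110,01111-
  31 | 01111-  (sole → essential)
  36 | -00100,1-0100
  39 | 100111  (sole → essential)
  45 | 101101  (sole → essential)
  46 | 1-1110  (sole → essential)
  49 | -10001,110-0-
  52 | 1-0100,110-0-
  53 | 110-0-  (sole → essential)
  59 | 111011  (sole → essential)
  62 | -11110,1-1110
Essential prime implicants: -10001, 0-1000, 00--00, 00010-, 01111-, 1-1110, 100111, 101101, 110-0-, 111011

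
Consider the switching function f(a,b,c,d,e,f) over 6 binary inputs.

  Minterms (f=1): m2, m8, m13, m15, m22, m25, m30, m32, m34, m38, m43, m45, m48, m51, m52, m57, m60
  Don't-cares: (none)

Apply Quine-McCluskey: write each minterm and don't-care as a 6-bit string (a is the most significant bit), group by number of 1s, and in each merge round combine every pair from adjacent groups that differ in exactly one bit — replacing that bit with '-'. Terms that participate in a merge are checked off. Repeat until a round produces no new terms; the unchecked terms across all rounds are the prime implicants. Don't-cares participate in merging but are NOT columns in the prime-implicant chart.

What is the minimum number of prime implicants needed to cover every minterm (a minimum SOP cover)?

size-2^0 implicants → 000010(✓)  001000  001101(✓)  001111(✓)  010110(✓)  011001(✓)  011110(✓)  100000(✓)  100010(✓)  100110(✓)  101011  101101(✓)  110000(✓)  110011  110100(✓)  111001(✓)  111100(✓)
size-2^1 implicants → -00010  -01101  -11001  0011-1  01-110  1-0000  100-10  1000-0  11-100  110-00
Unchecked terms (primes): -00010, -01101, -11001, 001000, 0011-1, 01-110, 1-0000, 100-10, 1000-0, 101011, 11-100, 110-00, 110011
Minterm coverage:
  m2 ⊆ -00010 [E]
  m8 ⊆ 001000 [E]
  m13 ⊆ -01101,0011-1
  m15 ⊆ 0011-1 [E]
  m22 ⊆ 01-110 [E]
  m25 ⊆ -11001 [E]
  m30 ⊆ 01-110 [E]
  m32 ⊆ 1-0000,1000-0
  m34 ⊆ -00010,100-10,1000-0
  m38 ⊆ 100-10 [E]
  m43 ⊆ 101011 [E]
  m45 ⊆ -01101 [E]
  m48 ⊆ 1-0000,110-00
  m51 ⊆ 110011 [E]
  m52 ⊆ 11-100,110-00
  m57 ⊆ -11001 [E]
  m60 ⊆ 11-100 [E]
E = {-00010, -01101, -11001, 001000, 0011-1, 01-110, 100-10, 101011, 11-100, 110011}
Petrick residual → 1-0000
Cover = b'c'd'ef' + b'cde'f + bcd'e'f + a'b'cd'e'f' + a'b'cdf + a'bdef' + ac'd'e'f' + ab'c'ef' + ab'cd'ef + abde'f' + abc'd'ef  |cover|=11

11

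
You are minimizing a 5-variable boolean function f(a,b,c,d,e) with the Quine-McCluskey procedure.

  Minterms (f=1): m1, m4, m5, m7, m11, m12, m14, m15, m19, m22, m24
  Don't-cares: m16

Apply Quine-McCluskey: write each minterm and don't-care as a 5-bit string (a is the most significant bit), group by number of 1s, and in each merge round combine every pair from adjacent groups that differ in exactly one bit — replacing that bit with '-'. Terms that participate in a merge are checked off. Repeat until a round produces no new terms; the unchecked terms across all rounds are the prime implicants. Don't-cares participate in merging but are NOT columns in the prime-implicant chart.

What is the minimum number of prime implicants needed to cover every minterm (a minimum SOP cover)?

size-2^0 implicants → 00001(✓)  00100(✓)  00101(✓)  00111(✓)  01011(✓)  01100(✓)  01110(✓)  01111(✓)  10000(✓)  10011  10110  11000(✓)
size-2^1 implicants → 0-100  0-111  00-01  001-1  0010-  01-11  011-0  0111-  1-000
Unchecked terms (primes): 0-100, 0-111, 00-01, 001-1, 0010-, 01-11, 011-0, 0111-, 1-000, 10011, 10110
Minterm coverage:
  m1 ⊆ 00-01 [E]
  m4 ⊆ 0-100,0010-
  m5 ⊆ 00-01,001-1,0010-
  m7 ⊆ 0-111,001-1
  m11 ⊆ 01-11 [E]
  m12 ⊆ 0-100,011-0
  m14 ⊆ 011-0,0111-
  m15 ⊆ 0-111,01-11,0111-
  m19 ⊆ 10011 [E]
  m22 ⊆ 10110 [E]
  m24 ⊆ 1-000 [E]
E = {00-01, 01-11, 1-000, 10011, 10110}
Petrick residual → 0-100, 0-111, 011-0
Cover = a'cd'e' + a'cde + a'b'd'e + a'bde + a'bce' + ac'd'e' + ab'c'de + ab'cde'  |cover|=8

8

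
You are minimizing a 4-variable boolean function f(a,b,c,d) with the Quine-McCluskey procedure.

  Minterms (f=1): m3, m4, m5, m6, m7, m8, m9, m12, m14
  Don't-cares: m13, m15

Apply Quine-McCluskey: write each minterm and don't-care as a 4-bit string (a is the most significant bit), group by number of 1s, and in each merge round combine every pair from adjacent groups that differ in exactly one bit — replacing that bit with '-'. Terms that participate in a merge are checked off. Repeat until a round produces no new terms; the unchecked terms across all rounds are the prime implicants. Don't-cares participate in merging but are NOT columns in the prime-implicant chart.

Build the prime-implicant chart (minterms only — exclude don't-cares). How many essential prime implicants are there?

3

size-2^0 implicants → 0011(✓)  0100(✓)  0101(✓)  0110(✓)  0111(✓)  1000(✓)  1001(✓)  1100(✓)  1101(✓)  1110(✓)  1111(✓)
size-2^1 implicants → -100(✓)  -101(✓)  -110(✓)  -111(✓)  0-11  01-0(✓)  01-1(✓)  010-(✓)  011-(✓)  1-00(✓)  1-01(✓)  100-(✓)  11-0(✓)  11-1(✓)  110-(✓)  111-(✓)
size-2^2 implicants → -1-0(✓)  -1-1(✓)  -10-(✓)  -11-(✓)  01--(✓)  1-0-  11--(✓)
size-2^3 implicants → -1--
Unchecked terms (primes): -1--, 0-11, 1-0-
Minterm coverage:
  m3 ⊆ 0-11 [E]
  m4 ⊆ -1-- [E]
  m5 ⊆ -1-- [E]
  m6 ⊆ -1-- [E]
  m7 ⊆ -1--,0-11
  m8 ⊆ 1-0- [E]
  m9 ⊆ 1-0- [E]
  m12 ⊆ -1--,1-0-
  m14 ⊆ -1-- [E]
E = {-1--, 0-11, 1-0-}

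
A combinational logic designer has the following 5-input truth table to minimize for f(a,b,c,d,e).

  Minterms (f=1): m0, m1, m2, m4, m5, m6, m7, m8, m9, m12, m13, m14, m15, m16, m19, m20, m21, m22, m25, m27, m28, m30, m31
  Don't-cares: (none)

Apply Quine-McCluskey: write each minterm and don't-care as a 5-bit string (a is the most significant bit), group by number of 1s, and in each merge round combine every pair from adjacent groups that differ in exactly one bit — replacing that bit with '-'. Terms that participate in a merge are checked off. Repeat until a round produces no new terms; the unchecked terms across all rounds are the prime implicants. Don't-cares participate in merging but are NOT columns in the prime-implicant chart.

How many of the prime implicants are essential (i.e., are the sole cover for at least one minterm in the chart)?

7

size-2^0 implicants → 00000(✓)  00001(✓)  00010(✓)  00100(✓)  00101(✓)  00110(✓)  00111(✓)  01000(✓)  01001(✓)  01100(✓)  01101(✓)  01110(✓)  01111(✓)  10000(✓)  10011(✓)  10100(✓)  10101(✓)  10110(✓)  11001(✓)  11011(✓)  11100(✓)  11110(✓)  11111(✓)
size-2^1 implicants → -0000(✓)  -0100(✓)  -0101(✓)  -0110(✓)  -1001  -1100(✓)  -1110(✓)  -1111(✓)  0-000(✓)  0-001(✓)  0-100(✓)  0-101(✓)  0-110(✓)  0-111(✓)  00-00(✓)  00-01(✓)  00-10(✓)  000-0(✓)  0000-(✓)  001-0(✓)  001-1(✓)  0010-(✓)  0011-(✓)  01-00(✓)  01-01(✓)  0100-(✓)  011-0(✓)  011-1(✓)  0110-(✓)  0111-(✓)  1-011  1-100(✓)  1-110(✓)  10-00(✓)  101-0(✓)  1010-(✓)  11-11  110-1  111-0(✓)  1111-(✓)
size-2^2 implicants → --100(✓)  --110(✓)  -0-00  -01-0(✓)  -010-  -11-0(✓)  -111-  0--00(✓)  0--01(✓)  0-00-(✓)  0-1-0(✓)  0-1-1(✓)  0-10-(✓)  0-11-(✓)  00--0  00-0-(✓)  001--(✓)  01-0-(✓)  011--(✓)  1-1-0(✓)
size-2^3 implicants → --1-0  0--0-  0-1--
Unchecked terms (primes): --1-0, -0-00, -010-, -1001, -111-, 0--0-, 0-1--, 00--0, 1-011, 11-11, 110-1
Minterm coverage:
  m0 ⊆ -0-00,0--0-,00--0
  m1 ⊆ 0--0- [E]
  m2 ⊆ 00--0 [E]
  m4 ⊆ --1-0,-0-00,-010-,0--0-,0-1--,00--0
  m5 ⊆ -010-,0--0-,0-1--
  m6 ⊆ --1-0,0-1--,00--0
  m7 ⊆ 0-1-- [E]
  m8 ⊆ 0--0- [E]
  m9 ⊆ -1001,0--0-
  m12 ⊆ --1-0,0--0-,0-1--
  m13 ⊆ 0--0-,0-1--
  m14 ⊆ --1-0,-111-,0-1--
  m15 ⊆ -111-,0-1--
  m16 ⊆ -0-00 [E]
  m19 ⊆ 1-011 [E]
  m20 ⊆ --1-0,-0-00,-010-
  m21 ⊆ -010- [E]
  m22 ⊆ --1-0 [E]
  m25 ⊆ -1001,110-1
  m27 ⊆ 1-011,11-11,110-1
  m28 ⊆ --1-0 [E]
  m30 ⊆ --1-0,-111-
  m31 ⊆ -111-,11-11
E = {--1-0, -0-00, -010-, 0--0-, 0-1--, 00--0, 1-011}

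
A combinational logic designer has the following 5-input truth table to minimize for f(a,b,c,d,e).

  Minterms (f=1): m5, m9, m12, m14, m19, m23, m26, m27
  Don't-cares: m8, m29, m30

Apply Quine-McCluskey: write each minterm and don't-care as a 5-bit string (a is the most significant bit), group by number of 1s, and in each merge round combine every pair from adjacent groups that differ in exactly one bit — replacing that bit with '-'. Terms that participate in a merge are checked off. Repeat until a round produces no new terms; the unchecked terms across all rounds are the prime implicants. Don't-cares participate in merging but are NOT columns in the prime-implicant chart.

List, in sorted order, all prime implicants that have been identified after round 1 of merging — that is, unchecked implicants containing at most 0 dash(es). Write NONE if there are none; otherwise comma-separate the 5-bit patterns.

Round 0: 00101 01000✓ 01001✓ 01100✓ 01110✓ 10011✓ 10111✓ 11010✓ 11011✓ 11101 11110✓
Round 1: -1110 01-00 0100- 011-0 1-011 10-11 11-10 1101-
PIs = {-1110, 00101, 01-00, 0100-, 011-0, 1-011, 10-11, 11-10, 1101-, 11101}

00101, 11101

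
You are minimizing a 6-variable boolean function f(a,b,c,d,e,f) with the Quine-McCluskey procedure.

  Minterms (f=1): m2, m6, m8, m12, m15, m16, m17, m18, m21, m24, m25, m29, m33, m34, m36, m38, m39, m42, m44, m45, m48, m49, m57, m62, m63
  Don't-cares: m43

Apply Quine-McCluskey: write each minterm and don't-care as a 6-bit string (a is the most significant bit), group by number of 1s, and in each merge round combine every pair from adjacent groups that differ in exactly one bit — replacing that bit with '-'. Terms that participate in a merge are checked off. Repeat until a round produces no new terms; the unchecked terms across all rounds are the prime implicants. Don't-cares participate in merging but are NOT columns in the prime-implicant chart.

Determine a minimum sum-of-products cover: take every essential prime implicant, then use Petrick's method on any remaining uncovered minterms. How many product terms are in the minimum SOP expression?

14

size-2^0 implicants → 000010(✓)  000110(✓)  001000(✓)  001100(✓)  001111  010000(✓)  010001(✓)  010010(✓)  010101(✓)  011000(✓)  011001(✓)  011101(✓)  100001(✓)  100010(✓)  100100(✓)  100110(✓)  100111(✓)  101010(✓)  101011(✓)  101100(✓)  101101(✓)  110000(✓)  110001(✓)  111001(✓)  111110(✓)  111111(✓)
size-2^1 implicants → -00010(✓)  -00110(✓)  -01100  -10000(✓)  -10001(✓)  -11001(✓)  0-0010  0-1000  000-10(✓)  001-00  01-000(✓)  01-001(✓)  01-101(✓)  010-01(✓)  0100-0  01000-(✓)  011-01(✓)  01100-(✓)  1-0001  10-010  10-100  100-10(✓)  1001-0  10011-  10101-  10110-  11-001(✓)  11000-(✓)  11111-
size-2^2 implicants → -00-10  -1-001  -1000-  01--01  01-00-
Unchecked terms (primes): -00-10, -01100, -1-001, -1000-, 0-0010, 0-1000, 001-00, 001111, 01--01, 01-00-, 0100-0, 1-0001, 10-010, 10-100, 1001-0, 10011-, 10101-, 10110-, 11111-
Minterm coverage:
  m2 ⊆ -00-10,0-0010
  m6 ⊆ -00-10 [E]
  m8 ⊆ 0-1000,001-00
  m12 ⊆ -01100,001-00
  m15 ⊆ 001111 [E]
  m16 ⊆ -1000-,01-00-,0100-0
  m17 ⊆ -1-001,-1000-,01--01,01-00-
  m18 ⊆ 0-0010,0100-0
  m21 ⊆ 01--01 [E]
  m24 ⊆ 0-1000,01-00-
  m25 ⊆ -1-001,01--01,01-00-
  m29 ⊆ 01--01 [E]
  m33 ⊆ 1-0001 [E]
  m34 ⊆ -00-10,10-010
  m36 ⊆ 10-100,1001-0
  m38 ⊆ -00-10,1001-0,10011-
  m39 ⊆ 10011- [E]
  m42 ⊆ 10-010,10101-
  m44 ⊆ -01100,10-100,10110-
  m45 ⊆ 10110- [E]
  m48 ⊆ -1000- [E]
  m49 ⊆ -1-001,-1000-,1-0001
  m57 ⊆ -1-001 [E]
  m62 ⊆ 11111- [E]
  m63 ⊆ 11111- [E]
E = {-00-10, -1-001, -1000-, 001111, 01--01, 1-0001, 10011-, 10110-, 11111-}
Petrick residual → -01100, 0-0010, 0-1000, 10-010, 10-100
Cover = b'c'ef' + b'cde'f' + bd'e'f + bc'd'e' + a'c'd'ef' + a'cd'e'f' + a'b'cdef + a'be'f + ac'd'e'f + ab'd'ef' + ab'de'f' + ab'c'de + ab'cde' + abcde  |cover|=14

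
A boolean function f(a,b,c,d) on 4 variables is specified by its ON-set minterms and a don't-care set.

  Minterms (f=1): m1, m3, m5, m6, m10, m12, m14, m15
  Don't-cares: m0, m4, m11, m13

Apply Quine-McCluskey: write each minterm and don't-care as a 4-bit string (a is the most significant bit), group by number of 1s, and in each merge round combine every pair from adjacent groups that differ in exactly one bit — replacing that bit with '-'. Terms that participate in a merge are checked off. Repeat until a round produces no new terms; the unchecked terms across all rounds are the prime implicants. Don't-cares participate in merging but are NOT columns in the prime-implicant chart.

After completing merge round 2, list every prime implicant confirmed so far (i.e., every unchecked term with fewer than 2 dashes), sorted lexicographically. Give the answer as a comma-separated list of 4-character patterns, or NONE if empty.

-011, 00-1

Round 0: 0000✓ 0001✓ 0011✓ 0100✓ 0101✓ 0110✓ 1010✓ 1011✓ 1100✓ 1101✓ 1110✓ 1111✓
Round 1: -011 -100✓ -101✓ -110✓ 0-00✓ 0-01✓ 00-1 000-✓ 01-0✓ 010-✓ 1-10✓ 1-11✓ 101-✓ 11-0✓ 11-1✓ 110-✓ 111-✓
Round 2: -1-0 -10- 0-0- 1-1- 11--
PIs = {-011, -1-0, -10-, 0-0-, 00-1, 1-1-, 11--}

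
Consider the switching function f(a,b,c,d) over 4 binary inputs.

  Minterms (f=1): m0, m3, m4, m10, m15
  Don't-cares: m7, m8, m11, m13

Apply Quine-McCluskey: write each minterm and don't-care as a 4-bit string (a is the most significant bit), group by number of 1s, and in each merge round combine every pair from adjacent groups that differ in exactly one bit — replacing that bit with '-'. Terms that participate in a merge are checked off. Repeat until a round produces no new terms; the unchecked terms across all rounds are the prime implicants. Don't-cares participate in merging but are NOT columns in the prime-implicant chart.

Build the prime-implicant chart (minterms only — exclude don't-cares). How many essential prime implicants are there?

2

[col 0] 0000*, 0011*, 0100*, 0111*, 1000*, 1010*, 1011*, 1101*, 1111*
[col 1] -000, -011*, -111*, 0-00, 0-11*, 1-11*, 10-0, 101-, 11-1
[col 2] --11
Prime implicants: --11, -000, 0-00, 10-0, 101-, 11-1
PI chart (minterm → PIs covering it):
  0 | -000,0-00
  3 | --11  (sole → essential)
  4 | 0-00  (sole → essential)
  10 | 10-0,101-
  15 | --11,11-1
Essential prime implicants: --11, 0-00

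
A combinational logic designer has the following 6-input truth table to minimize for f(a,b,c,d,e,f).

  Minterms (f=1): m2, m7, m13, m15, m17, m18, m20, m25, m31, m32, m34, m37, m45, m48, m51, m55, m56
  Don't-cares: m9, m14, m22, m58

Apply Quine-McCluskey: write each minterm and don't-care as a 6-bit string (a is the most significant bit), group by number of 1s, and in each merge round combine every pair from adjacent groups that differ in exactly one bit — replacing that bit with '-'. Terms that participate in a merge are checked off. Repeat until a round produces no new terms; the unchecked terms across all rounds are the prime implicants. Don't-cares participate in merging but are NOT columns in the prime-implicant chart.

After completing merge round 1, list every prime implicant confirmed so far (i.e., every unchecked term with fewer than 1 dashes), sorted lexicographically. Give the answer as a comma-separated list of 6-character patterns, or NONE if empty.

size-2^0 implicants → 000010(✓)  000111(✓)  001001(✓)  001101(✓)  001110(✓)  001111(✓)  010001(✓)  010010(✓)  010100(✓)  010110(✓)  011001(✓)  011111(✓)  100000(✓)  100010(✓)  100101(✓)  101101(✓)  110000(✓)  110011(✓)  110111(✓)  111000(✓)  111010(✓)
size-2^1 implicants → -00010  -01101  0-0010  0-1001  0-1111  00-111  001-01  0011-1  00111-  01-001  010-10  0101-0  1-0000  10-101  1000-0  11-000  110-11  1110-0
Unchecked terms (primes): -00010, -01101, 0-0010, 0-1001, 0-1111, 00-111, 001-01, 0011-1, 00111-, 01-001, 010-10, 0101-0, 1-0000, 10-101, 1000-0, 11-000, 110-11, 1110-0

NONE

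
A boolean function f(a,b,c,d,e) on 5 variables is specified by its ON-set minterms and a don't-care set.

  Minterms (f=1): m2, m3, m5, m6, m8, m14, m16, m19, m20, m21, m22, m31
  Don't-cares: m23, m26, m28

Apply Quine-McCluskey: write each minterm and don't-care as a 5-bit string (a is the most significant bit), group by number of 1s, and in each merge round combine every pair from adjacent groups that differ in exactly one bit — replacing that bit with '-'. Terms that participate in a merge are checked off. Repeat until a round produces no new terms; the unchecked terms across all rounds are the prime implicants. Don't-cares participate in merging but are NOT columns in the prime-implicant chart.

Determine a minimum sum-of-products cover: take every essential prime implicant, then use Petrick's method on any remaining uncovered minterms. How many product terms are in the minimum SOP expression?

size-2^0 implicants → 00010(✓)  00011(✓)  00101(✓)  00110(✓)  01000  01110(✓)  10000(✓)  10011(✓)  10100(✓)  10101(✓)  10110(✓)  10111(✓)  11010  11100(✓)  11111(✓)
size-2^1 implicants → -0011  -0101  -0110  0-110  00-10  0001-  1-100  1-111  10-00  10-11  101-0(✓)  101-1(✓)  1010-(✓)  1011-(✓)
size-2^2 implicants → 101--
Unchecked terms (primes): -0011, -0101, -0110, 0-110, 00-10, 0001-, 01000, 1-100, 1-111, 10-00, 10-11, 101--, 11010
Minterm coverage:
  m2 ⊆ 00-10,0001-
  m3 ⊆ -0011,0001-
  m5 ⊆ -0101 [E]
  m6 ⊆ -0110,0-110,00-10
  m8 ⊆ 01000 [E]
  m14 ⊆ 0-110 [E]
  m16 ⊆ 10-00 [E]
  m19 ⊆ -0011,10-11
  m20 ⊆ 1-100,10-00,101--
  m21 ⊆ -0101,101--
  m22 ⊆ -0110,101--
  m31 ⊆ 1-111 [E]
E = {-0101, 0-110, 01000, 1-111, 10-00}
Petrick residual → -0011, -0110, 00-10
Cover = b'c'de + b'cd'e + b'cde' + a'cde' + a'b'de' + a'bc'd'e' + acde + ab'd'e'  |cover|=8

8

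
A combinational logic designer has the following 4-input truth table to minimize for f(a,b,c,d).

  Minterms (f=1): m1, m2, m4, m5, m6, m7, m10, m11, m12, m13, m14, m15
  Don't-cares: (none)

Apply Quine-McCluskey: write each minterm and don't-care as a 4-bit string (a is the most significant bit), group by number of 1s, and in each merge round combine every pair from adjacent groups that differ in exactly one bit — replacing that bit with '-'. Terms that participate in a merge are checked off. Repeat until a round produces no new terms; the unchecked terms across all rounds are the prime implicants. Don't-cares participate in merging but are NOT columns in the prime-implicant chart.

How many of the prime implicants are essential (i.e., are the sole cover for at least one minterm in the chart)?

4

size-2^0 implicants → 0001(✓)  0010(✓)  0100(✓)  0101(✓)  0110(✓)  0111(✓)  1010(✓)  1011(✓)  1100(✓)  1101(✓)  1110(✓)  1111(✓)
size-2^1 implicants → -010(✓)  -100(✓)  -101(✓)  -110(✓)  -111(✓)  0-01  0-10(✓)  01-0(✓)  01-1(✓)  010-(✓)  011-(✓)  1-10(✓)  1-11(✓)  101-(✓)  11-0(✓)  11-1(✓)  110-(✓)  111-(✓)
size-2^2 implicants → --10  -1-0(✓)  -1-1(✓)  -10-(✓)  -11-(✓)  01--(✓)  1-1-  11--(✓)
size-2^3 implicants → -1--
Unchecked terms (primes): --10, -1--, 0-01, 1-1-
Minterm coverage:
  m1 ⊆ 0-01 [E]
  m2 ⊆ --10 [E]
  m4 ⊆ -1-- [E]
  m5 ⊆ -1--,0-01
  m6 ⊆ --10,-1--
  m7 ⊆ -1-- [E]
  m10 ⊆ --10,1-1-
  m11 ⊆ 1-1- [E]
  m12 ⊆ -1-- [E]
  m13 ⊆ -1-- [E]
  m14 ⊆ --10,-1--,1-1-
  m15 ⊆ -1--,1-1-
E = {--10, -1--, 0-01, 1-1-}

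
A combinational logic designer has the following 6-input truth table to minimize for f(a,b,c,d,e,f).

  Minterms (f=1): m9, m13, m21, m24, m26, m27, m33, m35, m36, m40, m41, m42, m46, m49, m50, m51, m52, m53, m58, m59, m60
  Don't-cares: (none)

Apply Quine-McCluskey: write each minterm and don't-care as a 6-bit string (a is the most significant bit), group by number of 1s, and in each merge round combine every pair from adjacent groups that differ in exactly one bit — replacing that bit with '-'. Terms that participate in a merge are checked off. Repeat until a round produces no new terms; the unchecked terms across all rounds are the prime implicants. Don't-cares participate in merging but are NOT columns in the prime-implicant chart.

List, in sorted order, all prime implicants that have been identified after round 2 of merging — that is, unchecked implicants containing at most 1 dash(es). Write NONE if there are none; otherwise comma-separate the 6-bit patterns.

size-2^0 implicants → 001001(✓)  001101(✓)  010101(✓)  011000(✓)  011010(✓)  011011(✓)  100001(✓)  100011(✓)  100100(✓)  101000(✓)  101001(✓)  101010(✓)  101110(✓)  110001(✓)  110010(✓)  110011(✓)  110100(✓)  110101(✓)  111010(✓)  111011(✓)  111100(✓)
size-2^1 implicants → -01001  -10101  -11010(✓)  -11011(✓)  001-01  0110-0  01101-(✓)  1-0001(✓)  1-0011(✓)  1-0100  1-1010  10-001  1000-1(✓)  101-10  1010-0  10100-  11-010(✓)  11-011(✓)  11-100  110-01  1100-1(✓)  11001-(✓)  11010-  11101-(✓)
size-2^2 implicants → -1101-  1-00-1  11-01-
Unchecked terms (primes): -01001, -10101, -1101-, 001-01, 0110-0, 1-00-1, 1-0100, 1-1010, 10-001, 101-10, 1010-0, 10100-, 11-01-, 11-100, 110-01, 11010-

-01001, -10101, 001-01, 0110-0, 1-0100, 1-1010, 10-001, 101-10, 1010-0, 10100-, 11-100, 110-01, 11010-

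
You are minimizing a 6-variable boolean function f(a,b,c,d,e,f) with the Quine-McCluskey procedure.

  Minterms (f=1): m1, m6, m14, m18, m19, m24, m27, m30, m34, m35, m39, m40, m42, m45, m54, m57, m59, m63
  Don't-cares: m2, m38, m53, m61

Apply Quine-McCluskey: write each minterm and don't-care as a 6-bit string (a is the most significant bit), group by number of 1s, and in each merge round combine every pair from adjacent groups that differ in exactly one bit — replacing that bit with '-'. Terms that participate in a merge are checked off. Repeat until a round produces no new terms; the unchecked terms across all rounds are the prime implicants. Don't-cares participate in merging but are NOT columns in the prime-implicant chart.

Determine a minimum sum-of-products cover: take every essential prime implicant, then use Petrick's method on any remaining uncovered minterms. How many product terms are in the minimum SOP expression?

size-2^0 implicants → 000001  000010(✓)  000110(✓)  001110(✓)  010010(✓)  010011(✓)  011000  011011(✓)  011110(✓)  100010(✓)  100011(✓)  100110(✓)  100111(✓)  101000(✓)  101010(✓)  101101(✓)  110101(✓)  110110(✓)  111001(✓)  111011(✓)  111101(✓)  111111(✓)
size-2^1 implicants → -00010(✓)  -00110(✓)  -11011  0-0010  0-1110  00-110  000-10(✓)  01-011  01001-  1-0110  1-1101  10-010  100-10(✓)  100-11(✓)  10001-(✓)  10011-(✓)  1010-0  11-101  111-01(✓)  111-11(✓)  1110-1(✓)  1111-1(✓)
size-2^2 implicants → -00-10  100-1-  111--1
Unchecked terms (primes): -00-10, -11011, 0-0010, 0-1110, 00-110, 000001, 01-011, 01001-, 011000, 1-0110, 1-1101, 10-010, 100-1-, 1010-0, 11-101, 111--1
Minterm coverage:
  m1 ⊆ 000001 [E]
  m6 ⊆ -00-10,00-110
  m14 ⊆ 0-1110,00-110
  m18 ⊆ 0-0010,01001-
  m19 ⊆ 01-011,01001-
  m24 ⊆ 011000 [E]
  m27 ⊆ -11011,01-011
  m30 ⊆ 0-1110 [E]
  m34 ⊆ -00-10,10-010,100-1-
  m35 ⊆ 100-1- [E]
  m39 ⊆ 100-1- [E]
  m40 ⊆ 1010-0 [E]
  m42 ⊆ 10-010,1010-0
  m45 ⊆ 1-1101 [E]
  m54 ⊆ 1-0110 [E]
  m57 ⊆ 111--1 [E]
  m59 ⊆ -11011,111--1
  m63 ⊆ 111--1 [E]
E = {0-1110, 000001, 011000, 1-0110, 1-1101, 100-1-, 1010-0, 111--1}
Petrick residual → -00-10, -11011, 01001-
Cover = b'c'ef' + bcd'ef + a'cdef' + a'b'c'd'e'f + a'bc'd'e + a'bcd'e'f' + ac'def' + acde'f + ab'c'e + ab'cd'f' + abcf  |cover|=11

11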